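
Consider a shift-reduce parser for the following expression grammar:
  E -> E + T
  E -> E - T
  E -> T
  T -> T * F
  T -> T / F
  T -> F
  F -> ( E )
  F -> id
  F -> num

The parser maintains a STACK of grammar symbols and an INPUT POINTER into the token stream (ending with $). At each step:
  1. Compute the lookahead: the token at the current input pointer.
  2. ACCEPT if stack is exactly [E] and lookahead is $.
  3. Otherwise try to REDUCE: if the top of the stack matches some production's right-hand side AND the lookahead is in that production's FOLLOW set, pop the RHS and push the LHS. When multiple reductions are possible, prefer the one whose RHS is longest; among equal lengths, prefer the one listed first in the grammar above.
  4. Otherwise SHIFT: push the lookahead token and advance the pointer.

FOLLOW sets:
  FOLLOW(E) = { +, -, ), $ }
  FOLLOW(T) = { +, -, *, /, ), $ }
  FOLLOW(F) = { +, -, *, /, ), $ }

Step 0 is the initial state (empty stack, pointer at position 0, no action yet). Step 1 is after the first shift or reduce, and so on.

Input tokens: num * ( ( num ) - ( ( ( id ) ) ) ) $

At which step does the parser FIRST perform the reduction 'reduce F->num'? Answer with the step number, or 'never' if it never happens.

Step 1: shift num. Stack=[num] ptr=1 lookahead=* remaining=[* ( ( num ) - ( ( ( id ) ) ) ) $]
Step 2: reduce F->num. Stack=[F] ptr=1 lookahead=* remaining=[* ( ( num ) - ( ( ( id ) ) ) ) $]

Answer: 2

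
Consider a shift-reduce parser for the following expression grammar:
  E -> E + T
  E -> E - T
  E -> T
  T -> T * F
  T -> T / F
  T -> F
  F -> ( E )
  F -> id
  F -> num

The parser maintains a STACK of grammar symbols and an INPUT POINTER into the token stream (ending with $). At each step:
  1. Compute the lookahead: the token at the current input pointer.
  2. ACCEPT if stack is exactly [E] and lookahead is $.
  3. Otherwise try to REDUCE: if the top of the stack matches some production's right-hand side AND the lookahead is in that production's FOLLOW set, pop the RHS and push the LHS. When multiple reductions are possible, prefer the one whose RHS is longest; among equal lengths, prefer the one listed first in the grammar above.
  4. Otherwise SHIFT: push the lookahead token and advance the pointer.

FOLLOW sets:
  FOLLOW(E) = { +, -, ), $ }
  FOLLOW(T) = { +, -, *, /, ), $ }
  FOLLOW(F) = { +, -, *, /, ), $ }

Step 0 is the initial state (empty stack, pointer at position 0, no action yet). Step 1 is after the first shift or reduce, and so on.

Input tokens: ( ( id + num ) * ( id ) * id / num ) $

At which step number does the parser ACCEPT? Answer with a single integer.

Step 1: shift (. Stack=[(] ptr=1 lookahead=( remaining=[( id + num ) * ( id ) * id / num ) $]
Step 2: shift (. Stack=[( (] ptr=2 lookahead=id remaining=[id + num ) * ( id ) * id / num ) $]
Step 3: shift id. Stack=[( ( id] ptr=3 lookahead=+ remaining=[+ num ) * ( id ) * id / num ) $]
Step 4: reduce F->id. Stack=[( ( F] ptr=3 lookahead=+ remaining=[+ num ) * ( id ) * id / num ) $]
Step 5: reduce T->F. Stack=[( ( T] ptr=3 lookahead=+ remaining=[+ num ) * ( id ) * id / num ) $]
Step 6: reduce E->T. Stack=[( ( E] ptr=3 lookahead=+ remaining=[+ num ) * ( id ) * id / num ) $]
Step 7: shift +. Stack=[( ( E +] ptr=4 lookahead=num remaining=[num ) * ( id ) * id / num ) $]
Step 8: shift num. Stack=[( ( E + num] ptr=5 lookahead=) remaining=[) * ( id ) * id / num ) $]
Step 9: reduce F->num. Stack=[( ( E + F] ptr=5 lookahead=) remaining=[) * ( id ) * id / num ) $]
Step 10: reduce T->F. Stack=[( ( E + T] ptr=5 lookahead=) remaining=[) * ( id ) * id / num ) $]
Step 11: reduce E->E + T. Stack=[( ( E] ptr=5 lookahead=) remaining=[) * ( id ) * id / num ) $]
Step 12: shift ). Stack=[( ( E )] ptr=6 lookahead=* remaining=[* ( id ) * id / num ) $]
Step 13: reduce F->( E ). Stack=[( F] ptr=6 lookahead=* remaining=[* ( id ) * id / num ) $]
Step 14: reduce T->F. Stack=[( T] ptr=6 lookahead=* remaining=[* ( id ) * id / num ) $]
Step 15: shift *. Stack=[( T *] ptr=7 lookahead=( remaining=[( id ) * id / num ) $]
Step 16: shift (. Stack=[( T * (] ptr=8 lookahead=id remaining=[id ) * id / num ) $]
Step 17: shift id. Stack=[( T * ( id] ptr=9 lookahead=) remaining=[) * id / num ) $]
Step 18: reduce F->id. Stack=[( T * ( F] ptr=9 lookahead=) remaining=[) * id / num ) $]
Step 19: reduce T->F. Stack=[( T * ( T] ptr=9 lookahead=) remaining=[) * id / num ) $]
Step 20: reduce E->T. Stack=[( T * ( E] ptr=9 lookahead=) remaining=[) * id / num ) $]
Step 21: shift ). Stack=[( T * ( E )] ptr=10 lookahead=* remaining=[* id / num ) $]
Step 22: reduce F->( E ). Stack=[( T * F] ptr=10 lookahead=* remaining=[* id / num ) $]
Step 23: reduce T->T * F. Stack=[( T] ptr=10 lookahead=* remaining=[* id / num ) $]
Step 24: shift *. Stack=[( T *] ptr=11 lookahead=id remaining=[id / num ) $]
Step 25: shift id. Stack=[( T * id] ptr=12 lookahead=/ remaining=[/ num ) $]
Step 26: reduce F->id. Stack=[( T * F] ptr=12 lookahead=/ remaining=[/ num ) $]
Step 27: reduce T->T * F. Stack=[( T] ptr=12 lookahead=/ remaining=[/ num ) $]
Step 28: shift /. Stack=[( T /] ptr=13 lookahead=num remaining=[num ) $]
Step 29: shift num. Stack=[( T / num] ptr=14 lookahead=) remaining=[) $]
Step 30: reduce F->num. Stack=[( T / F] ptr=14 lookahead=) remaining=[) $]
Step 31: reduce T->T / F. Stack=[( T] ptr=14 lookahead=) remaining=[) $]
Step 32: reduce E->T. Stack=[( E] ptr=14 lookahead=) remaining=[) $]
Step 33: shift ). Stack=[( E )] ptr=15 lookahead=$ remaining=[$]
Step 34: reduce F->( E ). Stack=[F] ptr=15 lookahead=$ remaining=[$]
Step 35: reduce T->F. Stack=[T] ptr=15 lookahead=$ remaining=[$]
Step 36: reduce E->T. Stack=[E] ptr=15 lookahead=$ remaining=[$]
Step 37: accept. Stack=[E] ptr=15 lookahead=$ remaining=[$]

Answer: 37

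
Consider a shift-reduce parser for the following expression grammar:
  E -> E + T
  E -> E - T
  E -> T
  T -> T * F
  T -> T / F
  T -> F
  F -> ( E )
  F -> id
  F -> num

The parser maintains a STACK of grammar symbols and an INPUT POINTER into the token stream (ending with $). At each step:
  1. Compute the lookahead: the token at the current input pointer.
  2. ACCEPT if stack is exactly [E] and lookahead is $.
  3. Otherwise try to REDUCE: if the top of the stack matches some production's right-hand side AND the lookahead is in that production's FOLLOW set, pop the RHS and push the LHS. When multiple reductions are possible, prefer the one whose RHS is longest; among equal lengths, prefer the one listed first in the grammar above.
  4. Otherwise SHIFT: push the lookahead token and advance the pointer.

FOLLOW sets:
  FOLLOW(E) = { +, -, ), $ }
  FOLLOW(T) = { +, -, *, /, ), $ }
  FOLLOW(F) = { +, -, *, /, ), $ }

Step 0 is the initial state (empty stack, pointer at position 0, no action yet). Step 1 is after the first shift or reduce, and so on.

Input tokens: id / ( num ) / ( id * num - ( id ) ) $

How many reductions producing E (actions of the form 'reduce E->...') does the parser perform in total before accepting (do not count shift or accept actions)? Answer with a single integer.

Answer: 5

Derivation:
Step 1: shift id. Stack=[id] ptr=1 lookahead=/ remaining=[/ ( num ) / ( id * num - ( id ) ) $]
Step 2: reduce F->id. Stack=[F] ptr=1 lookahead=/ remaining=[/ ( num ) / ( id * num - ( id ) ) $]
Step 3: reduce T->F. Stack=[T] ptr=1 lookahead=/ remaining=[/ ( num ) / ( id * num - ( id ) ) $]
Step 4: shift /. Stack=[T /] ptr=2 lookahead=( remaining=[( num ) / ( id * num - ( id ) ) $]
Step 5: shift (. Stack=[T / (] ptr=3 lookahead=num remaining=[num ) / ( id * num - ( id ) ) $]
Step 6: shift num. Stack=[T / ( num] ptr=4 lookahead=) remaining=[) / ( id * num - ( id ) ) $]
Step 7: reduce F->num. Stack=[T / ( F] ptr=4 lookahead=) remaining=[) / ( id * num - ( id ) ) $]
Step 8: reduce T->F. Stack=[T / ( T] ptr=4 lookahead=) remaining=[) / ( id * num - ( id ) ) $]
Step 9: reduce E->T. Stack=[T / ( E] ptr=4 lookahead=) remaining=[) / ( id * num - ( id ) ) $]
Step 10: shift ). Stack=[T / ( E )] ptr=5 lookahead=/ remaining=[/ ( id * num - ( id ) ) $]
Step 11: reduce F->( E ). Stack=[T / F] ptr=5 lookahead=/ remaining=[/ ( id * num - ( id ) ) $]
Step 12: reduce T->T / F. Stack=[T] ptr=5 lookahead=/ remaining=[/ ( id * num - ( id ) ) $]
Step 13: shift /. Stack=[T /] ptr=6 lookahead=( remaining=[( id * num - ( id ) ) $]
Step 14: shift (. Stack=[T / (] ptr=7 lookahead=id remaining=[id * num - ( id ) ) $]
Step 15: shift id. Stack=[T / ( id] ptr=8 lookahead=* remaining=[* num - ( id ) ) $]
Step 16: reduce F->id. Stack=[T / ( F] ptr=8 lookahead=* remaining=[* num - ( id ) ) $]
Step 17: reduce T->F. Stack=[T / ( T] ptr=8 lookahead=* remaining=[* num - ( id ) ) $]
Step 18: shift *. Stack=[T / ( T *] ptr=9 lookahead=num remaining=[num - ( id ) ) $]
Step 19: shift num. Stack=[T / ( T * num] ptr=10 lookahead=- remaining=[- ( id ) ) $]
Step 20: reduce F->num. Stack=[T / ( T * F] ptr=10 lookahead=- remaining=[- ( id ) ) $]
Step 21: reduce T->T * F. Stack=[T / ( T] ptr=10 lookahead=- remaining=[- ( id ) ) $]
Step 22: reduce E->T. Stack=[T / ( E] ptr=10 lookahead=- remaining=[- ( id ) ) $]
Step 23: shift -. Stack=[T / ( E -] ptr=11 lookahead=( remaining=[( id ) ) $]
Step 24: shift (. Stack=[T / ( E - (] ptr=12 lookahead=id remaining=[id ) ) $]
Step 25: shift id. Stack=[T / ( E - ( id] ptr=13 lookahead=) remaining=[) ) $]
Step 26: reduce F->id. Stack=[T / ( E - ( F] ptr=13 lookahead=) remaining=[) ) $]
Step 27: reduce T->F. Stack=[T / ( E - ( T] ptr=13 lookahead=) remaining=[) ) $]
Step 28: reduce E->T. Stack=[T / ( E - ( E] ptr=13 lookahead=) remaining=[) ) $]
Step 29: shift ). Stack=[T / ( E - ( E )] ptr=14 lookahead=) remaining=[) $]
Step 30: reduce F->( E ). Stack=[T / ( E - F] ptr=14 lookahead=) remaining=[) $]
Step 31: reduce T->F. Stack=[T / ( E - T] ptr=14 lookahead=) remaining=[) $]
Step 32: reduce E->E - T. Stack=[T / ( E] ptr=14 lookahead=) remaining=[) $]
Step 33: shift ). Stack=[T / ( E )] ptr=15 lookahead=$ remaining=[$]
Step 34: reduce F->( E ). Stack=[T / F] ptr=15 lookahead=$ remaining=[$]
Step 35: reduce T->T / F. Stack=[T] ptr=15 lookahead=$ remaining=[$]
Step 36: reduce E->T. Stack=[E] ptr=15 lookahead=$ remaining=[$]
Step 37: accept. Stack=[E] ptr=15 lookahead=$ remaining=[$]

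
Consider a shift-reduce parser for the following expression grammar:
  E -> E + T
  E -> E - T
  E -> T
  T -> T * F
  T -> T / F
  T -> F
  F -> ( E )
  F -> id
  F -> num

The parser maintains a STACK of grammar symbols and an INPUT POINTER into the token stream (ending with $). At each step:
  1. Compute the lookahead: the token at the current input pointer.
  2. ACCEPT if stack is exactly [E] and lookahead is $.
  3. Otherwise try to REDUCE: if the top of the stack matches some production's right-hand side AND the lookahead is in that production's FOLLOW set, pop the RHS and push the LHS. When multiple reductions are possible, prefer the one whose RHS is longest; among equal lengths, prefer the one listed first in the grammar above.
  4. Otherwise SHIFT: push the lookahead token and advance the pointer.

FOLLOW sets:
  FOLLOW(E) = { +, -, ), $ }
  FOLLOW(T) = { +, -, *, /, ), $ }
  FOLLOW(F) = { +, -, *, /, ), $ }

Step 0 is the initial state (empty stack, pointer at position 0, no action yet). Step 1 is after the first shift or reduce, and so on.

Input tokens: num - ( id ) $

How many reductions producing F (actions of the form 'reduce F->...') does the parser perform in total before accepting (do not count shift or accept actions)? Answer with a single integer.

Step 1: shift num. Stack=[num] ptr=1 lookahead=- remaining=[- ( id ) $]
Step 2: reduce F->num. Stack=[F] ptr=1 lookahead=- remaining=[- ( id ) $]
Step 3: reduce T->F. Stack=[T] ptr=1 lookahead=- remaining=[- ( id ) $]
Step 4: reduce E->T. Stack=[E] ptr=1 lookahead=- remaining=[- ( id ) $]
Step 5: shift -. Stack=[E -] ptr=2 lookahead=( remaining=[( id ) $]
Step 6: shift (. Stack=[E - (] ptr=3 lookahead=id remaining=[id ) $]
Step 7: shift id. Stack=[E - ( id] ptr=4 lookahead=) remaining=[) $]
Step 8: reduce F->id. Stack=[E - ( F] ptr=4 lookahead=) remaining=[) $]
Step 9: reduce T->F. Stack=[E - ( T] ptr=4 lookahead=) remaining=[) $]
Step 10: reduce E->T. Stack=[E - ( E] ptr=4 lookahead=) remaining=[) $]
Step 11: shift ). Stack=[E - ( E )] ptr=5 lookahead=$ remaining=[$]
Step 12: reduce F->( E ). Stack=[E - F] ptr=5 lookahead=$ remaining=[$]
Step 13: reduce T->F. Stack=[E - T] ptr=5 lookahead=$ remaining=[$]
Step 14: reduce E->E - T. Stack=[E] ptr=5 lookahead=$ remaining=[$]
Step 15: accept. Stack=[E] ptr=5 lookahead=$ remaining=[$]

Answer: 3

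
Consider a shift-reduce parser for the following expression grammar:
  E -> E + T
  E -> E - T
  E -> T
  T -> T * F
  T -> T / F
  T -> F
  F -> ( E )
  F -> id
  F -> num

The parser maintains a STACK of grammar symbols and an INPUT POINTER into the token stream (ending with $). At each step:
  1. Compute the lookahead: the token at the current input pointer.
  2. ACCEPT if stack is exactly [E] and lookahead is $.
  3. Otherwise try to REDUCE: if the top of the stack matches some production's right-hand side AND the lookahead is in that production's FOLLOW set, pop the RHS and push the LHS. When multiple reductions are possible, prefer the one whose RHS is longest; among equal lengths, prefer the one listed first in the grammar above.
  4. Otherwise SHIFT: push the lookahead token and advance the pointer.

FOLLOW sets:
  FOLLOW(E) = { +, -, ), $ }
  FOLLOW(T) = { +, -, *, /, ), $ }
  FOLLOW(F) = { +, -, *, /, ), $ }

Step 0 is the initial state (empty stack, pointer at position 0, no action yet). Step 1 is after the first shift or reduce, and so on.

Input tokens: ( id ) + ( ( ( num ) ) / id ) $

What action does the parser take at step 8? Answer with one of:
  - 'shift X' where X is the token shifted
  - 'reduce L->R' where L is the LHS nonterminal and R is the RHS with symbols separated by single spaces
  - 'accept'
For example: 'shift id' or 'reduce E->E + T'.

Answer: reduce T->F

Derivation:
Step 1: shift (. Stack=[(] ptr=1 lookahead=id remaining=[id ) + ( ( ( num ) ) / id ) $]
Step 2: shift id. Stack=[( id] ptr=2 lookahead=) remaining=[) + ( ( ( num ) ) / id ) $]
Step 3: reduce F->id. Stack=[( F] ptr=2 lookahead=) remaining=[) + ( ( ( num ) ) / id ) $]
Step 4: reduce T->F. Stack=[( T] ptr=2 lookahead=) remaining=[) + ( ( ( num ) ) / id ) $]
Step 5: reduce E->T. Stack=[( E] ptr=2 lookahead=) remaining=[) + ( ( ( num ) ) / id ) $]
Step 6: shift ). Stack=[( E )] ptr=3 lookahead=+ remaining=[+ ( ( ( num ) ) / id ) $]
Step 7: reduce F->( E ). Stack=[F] ptr=3 lookahead=+ remaining=[+ ( ( ( num ) ) / id ) $]
Step 8: reduce T->F. Stack=[T] ptr=3 lookahead=+ remaining=[+ ( ( ( num ) ) / id ) $]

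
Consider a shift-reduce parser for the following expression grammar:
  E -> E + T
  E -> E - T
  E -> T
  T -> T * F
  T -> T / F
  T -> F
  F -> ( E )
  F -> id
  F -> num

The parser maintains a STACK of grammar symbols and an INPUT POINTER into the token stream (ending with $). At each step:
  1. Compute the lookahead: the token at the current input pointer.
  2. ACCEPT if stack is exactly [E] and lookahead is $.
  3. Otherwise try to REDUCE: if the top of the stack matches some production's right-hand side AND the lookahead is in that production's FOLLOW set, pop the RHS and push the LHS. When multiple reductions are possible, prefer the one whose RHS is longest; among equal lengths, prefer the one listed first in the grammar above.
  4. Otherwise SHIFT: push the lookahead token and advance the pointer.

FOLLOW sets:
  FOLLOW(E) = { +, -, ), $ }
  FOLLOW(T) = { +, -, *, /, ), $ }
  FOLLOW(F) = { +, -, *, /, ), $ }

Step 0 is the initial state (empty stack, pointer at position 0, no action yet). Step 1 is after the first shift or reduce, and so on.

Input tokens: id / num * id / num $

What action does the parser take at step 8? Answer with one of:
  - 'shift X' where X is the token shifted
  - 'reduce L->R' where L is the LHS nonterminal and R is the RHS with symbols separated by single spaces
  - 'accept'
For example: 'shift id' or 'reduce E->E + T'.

Answer: shift *

Derivation:
Step 1: shift id. Stack=[id] ptr=1 lookahead=/ remaining=[/ num * id / num $]
Step 2: reduce F->id. Stack=[F] ptr=1 lookahead=/ remaining=[/ num * id / num $]
Step 3: reduce T->F. Stack=[T] ptr=1 lookahead=/ remaining=[/ num * id / num $]
Step 4: shift /. Stack=[T /] ptr=2 lookahead=num remaining=[num * id / num $]
Step 5: shift num. Stack=[T / num] ptr=3 lookahead=* remaining=[* id / num $]
Step 6: reduce F->num. Stack=[T / F] ptr=3 lookahead=* remaining=[* id / num $]
Step 7: reduce T->T / F. Stack=[T] ptr=3 lookahead=* remaining=[* id / num $]
Step 8: shift *. Stack=[T *] ptr=4 lookahead=id remaining=[id / num $]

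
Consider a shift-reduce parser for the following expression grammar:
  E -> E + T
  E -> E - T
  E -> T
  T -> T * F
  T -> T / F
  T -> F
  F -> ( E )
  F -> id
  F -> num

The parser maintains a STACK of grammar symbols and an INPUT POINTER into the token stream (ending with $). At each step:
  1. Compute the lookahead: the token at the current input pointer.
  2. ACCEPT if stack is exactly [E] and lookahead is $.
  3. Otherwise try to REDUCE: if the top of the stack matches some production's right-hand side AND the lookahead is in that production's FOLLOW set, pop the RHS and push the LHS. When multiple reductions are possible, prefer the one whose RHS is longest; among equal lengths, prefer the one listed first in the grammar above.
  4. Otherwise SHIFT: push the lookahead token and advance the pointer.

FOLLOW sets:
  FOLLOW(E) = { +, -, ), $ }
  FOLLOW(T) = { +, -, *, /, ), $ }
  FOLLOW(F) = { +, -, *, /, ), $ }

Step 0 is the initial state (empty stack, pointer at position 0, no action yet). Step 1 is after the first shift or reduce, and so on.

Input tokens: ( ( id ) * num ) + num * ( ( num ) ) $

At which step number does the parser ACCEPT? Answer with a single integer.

Answer: 38

Derivation:
Step 1: shift (. Stack=[(] ptr=1 lookahead=( remaining=[( id ) * num ) + num * ( ( num ) ) $]
Step 2: shift (. Stack=[( (] ptr=2 lookahead=id remaining=[id ) * num ) + num * ( ( num ) ) $]
Step 3: shift id. Stack=[( ( id] ptr=3 lookahead=) remaining=[) * num ) + num * ( ( num ) ) $]
Step 4: reduce F->id. Stack=[( ( F] ptr=3 lookahead=) remaining=[) * num ) + num * ( ( num ) ) $]
Step 5: reduce T->F. Stack=[( ( T] ptr=3 lookahead=) remaining=[) * num ) + num * ( ( num ) ) $]
Step 6: reduce E->T. Stack=[( ( E] ptr=3 lookahead=) remaining=[) * num ) + num * ( ( num ) ) $]
Step 7: shift ). Stack=[( ( E )] ptr=4 lookahead=* remaining=[* num ) + num * ( ( num ) ) $]
Step 8: reduce F->( E ). Stack=[( F] ptr=4 lookahead=* remaining=[* num ) + num * ( ( num ) ) $]
Step 9: reduce T->F. Stack=[( T] ptr=4 lookahead=* remaining=[* num ) + num * ( ( num ) ) $]
Step 10: shift *. Stack=[( T *] ptr=5 lookahead=num remaining=[num ) + num * ( ( num ) ) $]
Step 11: shift num. Stack=[( T * num] ptr=6 lookahead=) remaining=[) + num * ( ( num ) ) $]
Step 12: reduce F->num. Stack=[( T * F] ptr=6 lookahead=) remaining=[) + num * ( ( num ) ) $]
Step 13: reduce T->T * F. Stack=[( T] ptr=6 lookahead=) remaining=[) + num * ( ( num ) ) $]
Step 14: reduce E->T. Stack=[( E] ptr=6 lookahead=) remaining=[) + num * ( ( num ) ) $]
Step 15: shift ). Stack=[( E )] ptr=7 lookahead=+ remaining=[+ num * ( ( num ) ) $]
Step 16: reduce F->( E ). Stack=[F] ptr=7 lookahead=+ remaining=[+ num * ( ( num ) ) $]
Step 17: reduce T->F. Stack=[T] ptr=7 lookahead=+ remaining=[+ num * ( ( num ) ) $]
Step 18: reduce E->T. Stack=[E] ptr=7 lookahead=+ remaining=[+ num * ( ( num ) ) $]
Step 19: shift +. Stack=[E +] ptr=8 lookahead=num remaining=[num * ( ( num ) ) $]
Step 20: shift num. Stack=[E + num] ptr=9 lookahead=* remaining=[* ( ( num ) ) $]
Step 21: reduce F->num. Stack=[E + F] ptr=9 lookahead=* remaining=[* ( ( num ) ) $]
Step 22: reduce T->F. Stack=[E + T] ptr=9 lookahead=* remaining=[* ( ( num ) ) $]
Step 23: shift *. Stack=[E + T *] ptr=10 lookahead=( remaining=[( ( num ) ) $]
Step 24: shift (. Stack=[E + T * (] ptr=11 lookahead=( remaining=[( num ) ) $]
Step 25: shift (. Stack=[E + T * ( (] ptr=12 lookahead=num remaining=[num ) ) $]
Step 26: shift num. Stack=[E + T * ( ( num] ptr=13 lookahead=) remaining=[) ) $]
Step 27: reduce F->num. Stack=[E + T * ( ( F] ptr=13 lookahead=) remaining=[) ) $]
Step 28: reduce T->F. Stack=[E + T * ( ( T] ptr=13 lookahead=) remaining=[) ) $]
Step 29: reduce E->T. Stack=[E + T * ( ( E] ptr=13 lookahead=) remaining=[) ) $]
Step 30: shift ). Stack=[E + T * ( ( E )] ptr=14 lookahead=) remaining=[) $]
Step 31: reduce F->( E ). Stack=[E + T * ( F] ptr=14 lookahead=) remaining=[) $]
Step 32: reduce T->F. Stack=[E + T * ( T] ptr=14 lookahead=) remaining=[) $]
Step 33: reduce E->T. Stack=[E + T * ( E] ptr=14 lookahead=) remaining=[) $]
Step 34: shift ). Stack=[E + T * ( E )] ptr=15 lookahead=$ remaining=[$]
Step 35: reduce F->( E ). Stack=[E + T * F] ptr=15 lookahead=$ remaining=[$]
Step 36: reduce T->T * F. Stack=[E + T] ptr=15 lookahead=$ remaining=[$]
Step 37: reduce E->E + T. Stack=[E] ptr=15 lookahead=$ remaining=[$]
Step 38: accept. Stack=[E] ptr=15 lookahead=$ remaining=[$]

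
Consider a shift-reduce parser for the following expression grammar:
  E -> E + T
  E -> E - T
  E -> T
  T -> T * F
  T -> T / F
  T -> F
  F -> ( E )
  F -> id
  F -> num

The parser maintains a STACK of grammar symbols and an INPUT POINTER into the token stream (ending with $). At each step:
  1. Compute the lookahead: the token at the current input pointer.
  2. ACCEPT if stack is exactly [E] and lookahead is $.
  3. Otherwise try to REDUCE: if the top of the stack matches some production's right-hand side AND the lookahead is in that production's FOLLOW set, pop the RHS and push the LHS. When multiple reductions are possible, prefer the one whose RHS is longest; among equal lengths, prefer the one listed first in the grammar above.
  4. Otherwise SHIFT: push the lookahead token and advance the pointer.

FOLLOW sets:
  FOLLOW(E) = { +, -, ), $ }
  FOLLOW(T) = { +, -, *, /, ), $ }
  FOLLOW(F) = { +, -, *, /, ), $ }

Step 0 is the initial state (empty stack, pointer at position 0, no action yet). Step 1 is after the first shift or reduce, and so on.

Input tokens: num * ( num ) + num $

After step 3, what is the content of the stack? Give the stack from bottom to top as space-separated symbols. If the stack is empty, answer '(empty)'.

Answer: T

Derivation:
Step 1: shift num. Stack=[num] ptr=1 lookahead=* remaining=[* ( num ) + num $]
Step 2: reduce F->num. Stack=[F] ptr=1 lookahead=* remaining=[* ( num ) + num $]
Step 3: reduce T->F. Stack=[T] ptr=1 lookahead=* remaining=[* ( num ) + num $]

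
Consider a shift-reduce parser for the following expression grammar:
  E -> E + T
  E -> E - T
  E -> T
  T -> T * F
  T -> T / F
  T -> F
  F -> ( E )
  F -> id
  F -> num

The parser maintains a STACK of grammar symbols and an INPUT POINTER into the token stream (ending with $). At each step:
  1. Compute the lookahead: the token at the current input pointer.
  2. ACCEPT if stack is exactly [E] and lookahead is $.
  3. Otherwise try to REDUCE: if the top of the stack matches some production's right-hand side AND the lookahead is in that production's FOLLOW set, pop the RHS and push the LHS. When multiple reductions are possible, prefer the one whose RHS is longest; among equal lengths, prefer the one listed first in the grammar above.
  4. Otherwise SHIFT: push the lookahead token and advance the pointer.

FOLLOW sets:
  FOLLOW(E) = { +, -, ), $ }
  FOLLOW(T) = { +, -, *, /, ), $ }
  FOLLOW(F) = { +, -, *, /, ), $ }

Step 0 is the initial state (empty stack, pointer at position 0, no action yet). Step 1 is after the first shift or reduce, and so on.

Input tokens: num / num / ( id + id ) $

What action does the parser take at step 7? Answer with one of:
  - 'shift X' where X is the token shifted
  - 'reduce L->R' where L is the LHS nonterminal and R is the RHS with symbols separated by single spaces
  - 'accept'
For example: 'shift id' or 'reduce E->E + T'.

Answer: reduce T->T / F

Derivation:
Step 1: shift num. Stack=[num] ptr=1 lookahead=/ remaining=[/ num / ( id + id ) $]
Step 2: reduce F->num. Stack=[F] ptr=1 lookahead=/ remaining=[/ num / ( id + id ) $]
Step 3: reduce T->F. Stack=[T] ptr=1 lookahead=/ remaining=[/ num / ( id + id ) $]
Step 4: shift /. Stack=[T /] ptr=2 lookahead=num remaining=[num / ( id + id ) $]
Step 5: shift num. Stack=[T / num] ptr=3 lookahead=/ remaining=[/ ( id + id ) $]
Step 6: reduce F->num. Stack=[T / F] ptr=3 lookahead=/ remaining=[/ ( id + id ) $]
Step 7: reduce T->T / F. Stack=[T] ptr=3 lookahead=/ remaining=[/ ( id + id ) $]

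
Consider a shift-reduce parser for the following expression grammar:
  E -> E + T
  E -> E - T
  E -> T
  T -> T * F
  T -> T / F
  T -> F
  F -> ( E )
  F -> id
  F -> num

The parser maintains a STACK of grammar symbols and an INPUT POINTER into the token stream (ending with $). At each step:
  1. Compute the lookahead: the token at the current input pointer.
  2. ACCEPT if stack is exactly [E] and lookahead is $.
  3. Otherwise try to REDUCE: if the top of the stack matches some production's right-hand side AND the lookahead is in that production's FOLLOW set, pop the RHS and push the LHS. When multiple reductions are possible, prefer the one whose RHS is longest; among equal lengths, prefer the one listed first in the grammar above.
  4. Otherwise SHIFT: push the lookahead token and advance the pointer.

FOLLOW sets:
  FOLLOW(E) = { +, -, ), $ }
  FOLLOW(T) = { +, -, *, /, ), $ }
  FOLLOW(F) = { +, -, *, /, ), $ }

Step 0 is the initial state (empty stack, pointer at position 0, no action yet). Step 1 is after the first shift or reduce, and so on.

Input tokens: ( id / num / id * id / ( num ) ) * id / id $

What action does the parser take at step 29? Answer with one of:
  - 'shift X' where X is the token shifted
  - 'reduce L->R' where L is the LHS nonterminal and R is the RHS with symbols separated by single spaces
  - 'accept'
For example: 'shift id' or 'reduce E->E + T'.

Answer: reduce T->F

Derivation:
Step 1: shift (. Stack=[(] ptr=1 lookahead=id remaining=[id / num / id * id / ( num ) ) * id / id $]
Step 2: shift id. Stack=[( id] ptr=2 lookahead=/ remaining=[/ num / id * id / ( num ) ) * id / id $]
Step 3: reduce F->id. Stack=[( F] ptr=2 lookahead=/ remaining=[/ num / id * id / ( num ) ) * id / id $]
Step 4: reduce T->F. Stack=[( T] ptr=2 lookahead=/ remaining=[/ num / id * id / ( num ) ) * id / id $]
Step 5: shift /. Stack=[( T /] ptr=3 lookahead=num remaining=[num / id * id / ( num ) ) * id / id $]
Step 6: shift num. Stack=[( T / num] ptr=4 lookahead=/ remaining=[/ id * id / ( num ) ) * id / id $]
Step 7: reduce F->num. Stack=[( T / F] ptr=4 lookahead=/ remaining=[/ id * id / ( num ) ) * id / id $]
Step 8: reduce T->T / F. Stack=[( T] ptr=4 lookahead=/ remaining=[/ id * id / ( num ) ) * id / id $]
Step 9: shift /. Stack=[( T /] ptr=5 lookahead=id remaining=[id * id / ( num ) ) * id / id $]
Step 10: shift id. Stack=[( T / id] ptr=6 lookahead=* remaining=[* id / ( num ) ) * id / id $]
Step 11: reduce F->id. Stack=[( T / F] ptr=6 lookahead=* remaining=[* id / ( num ) ) * id / id $]
Step 12: reduce T->T / F. Stack=[( T] ptr=6 lookahead=* remaining=[* id / ( num ) ) * id / id $]
Step 13: shift *. Stack=[( T *] ptr=7 lookahead=id remaining=[id / ( num ) ) * id / id $]
Step 14: shift id. Stack=[( T * id] ptr=8 lookahead=/ remaining=[/ ( num ) ) * id / id $]
Step 15: reduce F->id. Stack=[( T * F] ptr=8 lookahead=/ remaining=[/ ( num ) ) * id / id $]
Step 16: reduce T->T * F. Stack=[( T] ptr=8 lookahead=/ remaining=[/ ( num ) ) * id / id $]
Step 17: shift /. Stack=[( T /] ptr=9 lookahead=( remaining=[( num ) ) * id / id $]
Step 18: shift (. Stack=[( T / (] ptr=10 lookahead=num remaining=[num ) ) * id / id $]
Step 19: shift num. Stack=[( T / ( num] ptr=11 lookahead=) remaining=[) ) * id / id $]
Step 20: reduce F->num. Stack=[( T / ( F] ptr=11 lookahead=) remaining=[) ) * id / id $]
Step 21: reduce T->F. Stack=[( T / ( T] ptr=11 lookahead=) remaining=[) ) * id / id $]
Step 22: reduce E->T. Stack=[( T / ( E] ptr=11 lookahead=) remaining=[) ) * id / id $]
Step 23: shift ). Stack=[( T / ( E )] ptr=12 lookahead=) remaining=[) * id / id $]
Step 24: reduce F->( E ). Stack=[( T / F] ptr=12 lookahead=) remaining=[) * id / id $]
Step 25: reduce T->T / F. Stack=[( T] ptr=12 lookahead=) remaining=[) * id / id $]
Step 26: reduce E->T. Stack=[( E] ptr=12 lookahead=) remaining=[) * id / id $]
Step 27: shift ). Stack=[( E )] ptr=13 lookahead=* remaining=[* id / id $]
Step 28: reduce F->( E ). Stack=[F] ptr=13 lookahead=* remaining=[* id / id $]
Step 29: reduce T->F. Stack=[T] ptr=13 lookahead=* remaining=[* id / id $]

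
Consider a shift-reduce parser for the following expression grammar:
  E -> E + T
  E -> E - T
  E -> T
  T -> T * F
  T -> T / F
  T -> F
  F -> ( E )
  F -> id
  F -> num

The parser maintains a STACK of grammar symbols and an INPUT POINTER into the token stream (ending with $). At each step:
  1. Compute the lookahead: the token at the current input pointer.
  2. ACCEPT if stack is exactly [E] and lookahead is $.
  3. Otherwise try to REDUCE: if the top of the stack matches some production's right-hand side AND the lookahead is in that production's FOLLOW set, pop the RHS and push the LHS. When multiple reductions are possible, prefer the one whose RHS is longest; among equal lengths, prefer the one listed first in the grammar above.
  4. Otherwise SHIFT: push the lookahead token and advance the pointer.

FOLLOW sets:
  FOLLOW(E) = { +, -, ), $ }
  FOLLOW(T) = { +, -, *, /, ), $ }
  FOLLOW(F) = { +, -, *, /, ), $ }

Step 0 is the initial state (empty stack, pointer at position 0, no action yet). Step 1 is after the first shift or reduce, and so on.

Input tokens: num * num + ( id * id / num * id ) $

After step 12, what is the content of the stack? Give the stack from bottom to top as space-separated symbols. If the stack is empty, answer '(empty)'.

Step 1: shift num. Stack=[num] ptr=1 lookahead=* remaining=[* num + ( id * id / num * id ) $]
Step 2: reduce F->num. Stack=[F] ptr=1 lookahead=* remaining=[* num + ( id * id / num * id ) $]
Step 3: reduce T->F. Stack=[T] ptr=1 lookahead=* remaining=[* num + ( id * id / num * id ) $]
Step 4: shift *. Stack=[T *] ptr=2 lookahead=num remaining=[num + ( id * id / num * id ) $]
Step 5: shift num. Stack=[T * num] ptr=3 lookahead=+ remaining=[+ ( id * id / num * id ) $]
Step 6: reduce F->num. Stack=[T * F] ptr=3 lookahead=+ remaining=[+ ( id * id / num * id ) $]
Step 7: reduce T->T * F. Stack=[T] ptr=3 lookahead=+ remaining=[+ ( id * id / num * id ) $]
Step 8: reduce E->T. Stack=[E] ptr=3 lookahead=+ remaining=[+ ( id * id / num * id ) $]
Step 9: shift +. Stack=[E +] ptr=4 lookahead=( remaining=[( id * id / num * id ) $]
Step 10: shift (. Stack=[E + (] ptr=5 lookahead=id remaining=[id * id / num * id ) $]
Step 11: shift id. Stack=[E + ( id] ptr=6 lookahead=* remaining=[* id / num * id ) $]
Step 12: reduce F->id. Stack=[E + ( F] ptr=6 lookahead=* remaining=[* id / num * id ) $]

Answer: E + ( F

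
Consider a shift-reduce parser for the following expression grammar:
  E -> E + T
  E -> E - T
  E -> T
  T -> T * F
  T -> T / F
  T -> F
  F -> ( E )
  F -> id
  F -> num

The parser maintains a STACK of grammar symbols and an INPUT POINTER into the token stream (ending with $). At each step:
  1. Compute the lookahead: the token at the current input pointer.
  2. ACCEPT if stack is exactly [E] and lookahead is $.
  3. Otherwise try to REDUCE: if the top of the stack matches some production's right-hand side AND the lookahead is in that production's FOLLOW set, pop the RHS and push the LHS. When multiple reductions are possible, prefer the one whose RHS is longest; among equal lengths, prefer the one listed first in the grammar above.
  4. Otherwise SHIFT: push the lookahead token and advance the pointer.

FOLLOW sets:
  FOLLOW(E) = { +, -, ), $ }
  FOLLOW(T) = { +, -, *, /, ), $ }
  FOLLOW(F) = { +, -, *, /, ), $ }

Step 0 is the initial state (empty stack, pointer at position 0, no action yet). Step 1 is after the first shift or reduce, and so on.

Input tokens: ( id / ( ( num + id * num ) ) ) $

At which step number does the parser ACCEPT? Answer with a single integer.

Step 1: shift (. Stack=[(] ptr=1 lookahead=id remaining=[id / ( ( num + id * num ) ) ) $]
Step 2: shift id. Stack=[( id] ptr=2 lookahead=/ remaining=[/ ( ( num + id * num ) ) ) $]
Step 3: reduce F->id. Stack=[( F] ptr=2 lookahead=/ remaining=[/ ( ( num + id * num ) ) ) $]
Step 4: reduce T->F. Stack=[( T] ptr=2 lookahead=/ remaining=[/ ( ( num + id * num ) ) ) $]
Step 5: shift /. Stack=[( T /] ptr=3 lookahead=( remaining=[( ( num + id * num ) ) ) $]
Step 6: shift (. Stack=[( T / (] ptr=4 lookahead=( remaining=[( num + id * num ) ) ) $]
Step 7: shift (. Stack=[( T / ( (] ptr=5 lookahead=num remaining=[num + id * num ) ) ) $]
Step 8: shift num. Stack=[( T / ( ( num] ptr=6 lookahead=+ remaining=[+ id * num ) ) ) $]
Step 9: reduce F->num. Stack=[( T / ( ( F] ptr=6 lookahead=+ remaining=[+ id * num ) ) ) $]
Step 10: reduce T->F. Stack=[( T / ( ( T] ptr=6 lookahead=+ remaining=[+ id * num ) ) ) $]
Step 11: reduce E->T. Stack=[( T / ( ( E] ptr=6 lookahead=+ remaining=[+ id * num ) ) ) $]
Step 12: shift +. Stack=[( T / ( ( E +] ptr=7 lookahead=id remaining=[id * num ) ) ) $]
Step 13: shift id. Stack=[( T / ( ( E + id] ptr=8 lookahead=* remaining=[* num ) ) ) $]
Step 14: reduce F->id. Stack=[( T / ( ( E + F] ptr=8 lookahead=* remaining=[* num ) ) ) $]
Step 15: reduce T->F. Stack=[( T / ( ( E + T] ptr=8 lookahead=* remaining=[* num ) ) ) $]
Step 16: shift *. Stack=[( T / ( ( E + T *] ptr=9 lookahead=num remaining=[num ) ) ) $]
Step 17: shift num. Stack=[( T / ( ( E + T * num] ptr=10 lookahead=) remaining=[) ) ) $]
Step 18: reduce F->num. Stack=[( T / ( ( E + T * F] ptr=10 lookahead=) remaining=[) ) ) $]
Step 19: reduce T->T * F. Stack=[( T / ( ( E + T] ptr=10 lookahead=) remaining=[) ) ) $]
Step 20: reduce E->E + T. Stack=[( T / ( ( E] ptr=10 lookahead=) remaining=[) ) ) $]
Step 21: shift ). Stack=[( T / ( ( E )] ptr=11 lookahead=) remaining=[) ) $]
Step 22: reduce F->( E ). Stack=[( T / ( F] ptr=11 lookahead=) remaining=[) ) $]
Step 23: reduce T->F. Stack=[( T / ( T] ptr=11 lookahead=) remaining=[) ) $]
Step 24: reduce E->T. Stack=[( T / ( E] ptr=11 lookahead=) remaining=[) ) $]
Step 25: shift ). Stack=[( T / ( E )] ptr=12 lookahead=) remaining=[) $]
Step 26: reduce F->( E ). Stack=[( T / F] ptr=12 lookahead=) remaining=[) $]
Step 27: reduce T->T / F. Stack=[( T] ptr=12 lookahead=) remaining=[) $]
Step 28: reduce E->T. Stack=[( E] ptr=12 lookahead=) remaining=[) $]
Step 29: shift ). Stack=[( E )] ptr=13 lookahead=$ remaining=[$]
Step 30: reduce F->( E ). Stack=[F] ptr=13 lookahead=$ remaining=[$]
Step 31: reduce T->F. Stack=[T] ptr=13 lookahead=$ remaining=[$]
Step 32: reduce E->T. Stack=[E] ptr=13 lookahead=$ remaining=[$]
Step 33: accept. Stack=[E] ptr=13 lookahead=$ remaining=[$]

Answer: 33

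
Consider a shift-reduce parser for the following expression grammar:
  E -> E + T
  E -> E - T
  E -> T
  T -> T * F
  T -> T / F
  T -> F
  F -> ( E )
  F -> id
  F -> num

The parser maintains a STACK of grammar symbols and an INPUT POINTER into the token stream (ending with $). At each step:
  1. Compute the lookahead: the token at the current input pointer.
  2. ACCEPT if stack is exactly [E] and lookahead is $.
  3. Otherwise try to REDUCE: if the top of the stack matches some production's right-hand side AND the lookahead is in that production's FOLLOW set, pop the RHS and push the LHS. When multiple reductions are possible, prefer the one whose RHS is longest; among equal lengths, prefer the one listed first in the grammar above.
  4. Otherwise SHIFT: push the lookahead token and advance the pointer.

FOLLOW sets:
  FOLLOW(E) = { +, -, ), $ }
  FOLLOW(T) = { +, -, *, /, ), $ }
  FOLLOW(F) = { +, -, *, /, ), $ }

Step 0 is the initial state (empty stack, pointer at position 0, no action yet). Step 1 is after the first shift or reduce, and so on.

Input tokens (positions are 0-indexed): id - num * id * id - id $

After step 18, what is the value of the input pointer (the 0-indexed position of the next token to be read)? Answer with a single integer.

Step 1: shift id. Stack=[id] ptr=1 lookahead=- remaining=[- num * id * id - id $]
Step 2: reduce F->id. Stack=[F] ptr=1 lookahead=- remaining=[- num * id * id - id $]
Step 3: reduce T->F. Stack=[T] ptr=1 lookahead=- remaining=[- num * id * id - id $]
Step 4: reduce E->T. Stack=[E] ptr=1 lookahead=- remaining=[- num * id * id - id $]
Step 5: shift -. Stack=[E -] ptr=2 lookahead=num remaining=[num * id * id - id $]
Step 6: shift num. Stack=[E - num] ptr=3 lookahead=* remaining=[* id * id - id $]
Step 7: reduce F->num. Stack=[E - F] ptr=3 lookahead=* remaining=[* id * id - id $]
Step 8: reduce T->F. Stack=[E - T] ptr=3 lookahead=* remaining=[* id * id - id $]
Step 9: shift *. Stack=[E - T *] ptr=4 lookahead=id remaining=[id * id - id $]
Step 10: shift id. Stack=[E - T * id] ptr=5 lookahead=* remaining=[* id - id $]
Step 11: reduce F->id. Stack=[E - T * F] ptr=5 lookahead=* remaining=[* id - id $]
Step 12: reduce T->T * F. Stack=[E - T] ptr=5 lookahead=* remaining=[* id - id $]
Step 13: shift *. Stack=[E - T *] ptr=6 lookahead=id remaining=[id - id $]
Step 14: shift id. Stack=[E - T * id] ptr=7 lookahead=- remaining=[- id $]
Step 15: reduce F->id. Stack=[E - T * F] ptr=7 lookahead=- remaining=[- id $]
Step 16: reduce T->T * F. Stack=[E - T] ptr=7 lookahead=- remaining=[- id $]
Step 17: reduce E->E - T. Stack=[E] ptr=7 lookahead=- remaining=[- id $]
Step 18: shift -. Stack=[E -] ptr=8 lookahead=id remaining=[id $]

Answer: 8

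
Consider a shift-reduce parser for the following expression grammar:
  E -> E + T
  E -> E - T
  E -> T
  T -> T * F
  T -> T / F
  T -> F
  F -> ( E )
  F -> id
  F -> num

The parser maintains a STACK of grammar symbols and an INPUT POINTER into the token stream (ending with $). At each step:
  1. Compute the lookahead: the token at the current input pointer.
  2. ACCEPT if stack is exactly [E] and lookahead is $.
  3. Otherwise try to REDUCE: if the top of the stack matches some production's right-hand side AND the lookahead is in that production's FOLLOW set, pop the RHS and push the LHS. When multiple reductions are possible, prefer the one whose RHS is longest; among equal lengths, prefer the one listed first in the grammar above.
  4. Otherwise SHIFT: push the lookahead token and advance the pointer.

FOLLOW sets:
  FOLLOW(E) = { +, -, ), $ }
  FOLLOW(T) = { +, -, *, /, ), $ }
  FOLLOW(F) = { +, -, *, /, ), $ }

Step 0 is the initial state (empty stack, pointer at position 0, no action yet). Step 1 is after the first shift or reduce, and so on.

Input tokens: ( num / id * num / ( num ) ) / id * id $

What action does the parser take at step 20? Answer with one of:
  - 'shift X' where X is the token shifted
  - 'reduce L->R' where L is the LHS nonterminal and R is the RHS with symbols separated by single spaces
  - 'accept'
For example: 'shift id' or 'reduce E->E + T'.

Step 1: shift (. Stack=[(] ptr=1 lookahead=num remaining=[num / id * num / ( num ) ) / id * id $]
Step 2: shift num. Stack=[( num] ptr=2 lookahead=/ remaining=[/ id * num / ( num ) ) / id * id $]
Step 3: reduce F->num. Stack=[( F] ptr=2 lookahead=/ remaining=[/ id * num / ( num ) ) / id * id $]
Step 4: reduce T->F. Stack=[( T] ptr=2 lookahead=/ remaining=[/ id * num / ( num ) ) / id * id $]
Step 5: shift /. Stack=[( T /] ptr=3 lookahead=id remaining=[id * num / ( num ) ) / id * id $]
Step 6: shift id. Stack=[( T / id] ptr=4 lookahead=* remaining=[* num / ( num ) ) / id * id $]
Step 7: reduce F->id. Stack=[( T / F] ptr=4 lookahead=* remaining=[* num / ( num ) ) / id * id $]
Step 8: reduce T->T / F. Stack=[( T] ptr=4 lookahead=* remaining=[* num / ( num ) ) / id * id $]
Step 9: shift *. Stack=[( T *] ptr=5 lookahead=num remaining=[num / ( num ) ) / id * id $]
Step 10: shift num. Stack=[( T * num] ptr=6 lookahead=/ remaining=[/ ( num ) ) / id * id $]
Step 11: reduce F->num. Stack=[( T * F] ptr=6 lookahead=/ remaining=[/ ( num ) ) / id * id $]
Step 12: reduce T->T * F. Stack=[( T] ptr=6 lookahead=/ remaining=[/ ( num ) ) / id * id $]
Step 13: shift /. Stack=[( T /] ptr=7 lookahead=( remaining=[( num ) ) / id * id $]
Step 14: shift (. Stack=[( T / (] ptr=8 lookahead=num remaining=[num ) ) / id * id $]
Step 15: shift num. Stack=[( T / ( num] ptr=9 lookahead=) remaining=[) ) / id * id $]
Step 16: reduce F->num. Stack=[( T / ( F] ptr=9 lookahead=) remaining=[) ) / id * id $]
Step 17: reduce T->F. Stack=[( T / ( T] ptr=9 lookahead=) remaining=[) ) / id * id $]
Step 18: reduce E->T. Stack=[( T / ( E] ptr=9 lookahead=) remaining=[) ) / id * id $]
Step 19: shift ). Stack=[( T / ( E )] ptr=10 lookahead=) remaining=[) / id * id $]
Step 20: reduce F->( E ). Stack=[( T / F] ptr=10 lookahead=) remaining=[) / id * id $]

Answer: reduce F->( E )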